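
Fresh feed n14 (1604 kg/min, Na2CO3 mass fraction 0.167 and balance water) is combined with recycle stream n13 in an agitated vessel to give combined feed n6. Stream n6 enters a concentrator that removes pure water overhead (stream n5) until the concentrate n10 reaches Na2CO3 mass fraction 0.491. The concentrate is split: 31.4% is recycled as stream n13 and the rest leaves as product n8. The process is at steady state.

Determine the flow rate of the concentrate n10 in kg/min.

Overall Na2CO3 balance (none leaves overhead): Na2CO3 in fresh feed = Na2CO3 in product, i.e. 1604×0.167 = (1−0.314)·n10·0.491.
n10 = 267.87/(0.491×0.686) = 795.27 kg/min.

795.3 kg/min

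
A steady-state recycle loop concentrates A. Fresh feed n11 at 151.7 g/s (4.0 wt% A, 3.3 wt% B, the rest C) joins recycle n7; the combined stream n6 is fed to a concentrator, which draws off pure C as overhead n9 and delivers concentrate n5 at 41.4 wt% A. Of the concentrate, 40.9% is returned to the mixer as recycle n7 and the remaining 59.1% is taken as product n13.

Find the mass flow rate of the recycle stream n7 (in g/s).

10.14 g/s

Overall A balance (none leaves overhead): A in fresh feed = A in product, i.e. 151.7×0.040 = (1−0.409)·n5·0.414.
n5 = 6.068/(0.414×0.591) = 24.8 g/s.
Recycle n7 = 0.409×24.8 = 10.143 g/s.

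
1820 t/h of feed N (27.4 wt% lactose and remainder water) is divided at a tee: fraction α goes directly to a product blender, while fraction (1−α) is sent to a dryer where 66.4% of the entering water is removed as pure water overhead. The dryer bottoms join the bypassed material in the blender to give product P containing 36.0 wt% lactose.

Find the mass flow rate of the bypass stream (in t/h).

All 1820×0.274 = 498.68 t/h of lactose reaches P, so P = 498.68/0.360 = 1385.2 t/h and vapour = 434.78 t/h.
The evaporator receives (1−α)·1820 of feed at 0.726 water and removes 0.664 of that water:
0.664×0.726×(1−α)×1820 = 434.78
(1−α) = 434.78/877.36 = 0.4956;  α = 0.5044.
Bypass flow = 0.5044×1820 = 918.09 t/h.

918.1 t/h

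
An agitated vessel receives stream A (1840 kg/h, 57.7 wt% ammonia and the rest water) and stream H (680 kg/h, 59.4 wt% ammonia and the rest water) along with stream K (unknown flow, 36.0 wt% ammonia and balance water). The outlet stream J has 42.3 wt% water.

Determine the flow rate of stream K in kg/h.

Let K be the unknown flow. Total out = 2520 + K.
water balance: 1054.4 + 0.640·K = 0.423·(2520 + K)
(0.640 − 0.423)·K = 0.423×2520 − 1054.4 = 11.56
K = 11.56 / 0.217 = 53.272 kg/h

53.27 kg/h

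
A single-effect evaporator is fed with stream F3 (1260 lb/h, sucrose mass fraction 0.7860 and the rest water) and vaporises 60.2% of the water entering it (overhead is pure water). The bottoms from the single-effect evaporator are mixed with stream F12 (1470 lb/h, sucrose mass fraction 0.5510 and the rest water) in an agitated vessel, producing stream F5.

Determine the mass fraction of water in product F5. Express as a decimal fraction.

0.2988

Vapour removed = 0.602×0.214×1260 = 162.32 lb/h; concentrate = 1097.7 lb/h.
water reaching the mixer = 107.32 (from concentrate) + 1470×0.449 = 767.35 lb/h.
Product flow = 1097.7 + 1470 = 2567.7 lb/h; water fraction = 0.2988.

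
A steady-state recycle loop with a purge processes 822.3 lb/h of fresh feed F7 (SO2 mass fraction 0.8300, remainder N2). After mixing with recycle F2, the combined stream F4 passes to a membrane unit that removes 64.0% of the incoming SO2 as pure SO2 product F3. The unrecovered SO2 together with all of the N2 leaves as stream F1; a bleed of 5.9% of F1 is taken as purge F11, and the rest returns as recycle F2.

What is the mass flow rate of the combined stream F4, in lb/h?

3402 lb/h

N2 enters only via F7 and leaves only via the purge: 822.3×0.170 = 0.059×(N2 in F1), and the membrane unit passes all N2, so N2 in F4 = N2 in F1 = 2369.3 lb/h.
SO2 in F4: m_A = 822.3×0.830 + (1−0.059)·(1−0.640)·m_A, so m_A = 682.51/0.6612 = 1032.2 lb/h.
F4 = 1032.2 + 2369.3 = 3401.5 lb/h.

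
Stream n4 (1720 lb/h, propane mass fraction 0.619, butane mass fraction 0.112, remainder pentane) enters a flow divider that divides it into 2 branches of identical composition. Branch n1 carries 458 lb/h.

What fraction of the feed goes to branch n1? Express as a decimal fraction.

Fraction to n1 = 458/1720 = 0.2663.

0.266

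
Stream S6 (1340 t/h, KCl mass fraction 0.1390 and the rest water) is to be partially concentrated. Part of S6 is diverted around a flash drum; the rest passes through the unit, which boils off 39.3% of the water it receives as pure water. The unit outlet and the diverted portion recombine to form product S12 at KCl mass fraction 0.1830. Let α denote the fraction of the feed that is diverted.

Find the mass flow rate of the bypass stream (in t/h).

All 1340×0.139 = 186.26 t/h of KCl reaches S12, so S12 = 186.26/0.183 = 1017.8 t/h and vapour = 322.19 t/h.
The evaporator receives (1−α)·1340 of feed at 0.861 water and removes 0.393 of that water:
0.393×0.861×(1−α)×1340 = 322.19
(1−α) = 322.19/453.42 = 0.7106;  α = 0.2894.
Bypass flow = 0.2894×1340 = 387.84 t/h.

387.8 t/h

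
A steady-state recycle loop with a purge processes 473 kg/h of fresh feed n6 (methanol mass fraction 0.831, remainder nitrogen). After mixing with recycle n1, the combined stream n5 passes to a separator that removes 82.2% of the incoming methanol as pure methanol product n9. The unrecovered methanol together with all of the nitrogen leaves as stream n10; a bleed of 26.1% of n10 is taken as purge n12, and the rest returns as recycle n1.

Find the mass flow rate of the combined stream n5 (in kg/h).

758.9 kg/h

nitrogen enters only via n6 and leaves only via the purge: 473×0.169 = 0.261×(nitrogen in n10), and the separator passes all nitrogen, so nitrogen in n5 = nitrogen in n10 = 306.27 kg/h.
methanol in n5: m_A = 473×0.831 + (1−0.261)·(1−0.822)·m_A, so m_A = 393.06/0.8685 = 452.6 kg/h.
n5 = 452.6 + 306.27 = 758.87 kg/h.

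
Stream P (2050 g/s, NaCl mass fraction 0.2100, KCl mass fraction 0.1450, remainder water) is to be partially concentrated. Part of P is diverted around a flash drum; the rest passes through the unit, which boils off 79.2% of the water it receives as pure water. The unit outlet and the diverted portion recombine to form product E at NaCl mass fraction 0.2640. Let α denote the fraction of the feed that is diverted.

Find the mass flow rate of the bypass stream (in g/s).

All 2050×0.210 = 430.5 g/s of NaCl reaches E, so E = 430.5/0.264 = 1630.7 g/s and vapour = 419.32 g/s.
The evaporator receives (1−α)·2050 of feed at 0.645 water and removes 0.792 of that water:
0.792×0.645×(1−α)×2050 = 419.32
(1−α) = 419.32/1047.2 = 0.4004;  α = 0.5996.
Bypass flow = 0.5996×2050 = 1229.2 g/s.

1229 g/s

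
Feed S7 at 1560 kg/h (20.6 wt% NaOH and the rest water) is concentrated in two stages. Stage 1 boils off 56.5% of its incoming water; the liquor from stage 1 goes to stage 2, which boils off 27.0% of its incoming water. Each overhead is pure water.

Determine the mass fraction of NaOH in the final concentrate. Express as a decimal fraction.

0.450

water in feed = 1560×0.794 = 1238.6 kg/h.
After stage 1: water left = (1−0.565)×1238.6 = 538.81; stream total = 860.17 kg/h.
After stage 2: water left = (1−0.270)×538.81 = 393.33; final concentrate = 714.69 kg/h.
NaOH fraction = 321.36/714.69 = 0.450.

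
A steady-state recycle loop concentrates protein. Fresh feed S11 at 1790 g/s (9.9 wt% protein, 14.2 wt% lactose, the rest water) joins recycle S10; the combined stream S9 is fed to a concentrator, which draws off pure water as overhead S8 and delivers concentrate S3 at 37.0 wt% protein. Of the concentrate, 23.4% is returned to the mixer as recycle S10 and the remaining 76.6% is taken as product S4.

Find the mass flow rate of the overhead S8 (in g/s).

1311 g/s

Overall protein balance (none leaves overhead): protein in fresh feed = protein in product, i.e. 1790×0.099 = (1−0.234)·S3·0.370.
S3 = 177.21/(0.370×0.766) = 625.26 g/s.
Recycle S10 = 0.234×625.26 = 146.31 g/s.
Combined feed S9 = 1790 + 146.31 = 1936.3 g/s.
Overhead S8 = S9 − S3 = 1936.3 − 625.26 = 1311.1 g/s.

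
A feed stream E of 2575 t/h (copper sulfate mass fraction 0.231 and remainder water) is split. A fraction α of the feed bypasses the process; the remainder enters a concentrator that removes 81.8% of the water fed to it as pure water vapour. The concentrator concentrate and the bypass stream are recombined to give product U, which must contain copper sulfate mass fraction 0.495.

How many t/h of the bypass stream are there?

391.8 t/h

All 2575×0.231 = 594.83 t/h of copper sulfate reaches U, so U = 594.83/0.495 = 1201.7 t/h and vapour = 1373.3 t/h.
The evaporator receives (1−α)·2575 of feed at 0.769 water and removes 0.818 of that water:
0.818×0.769×(1−α)×2575 = 1373.3
(1−α) = 1373.3/1619.8 = 0.8479;  α = 0.1521.
Bypass flow = 0.1521×2575 = 391.79 t/h.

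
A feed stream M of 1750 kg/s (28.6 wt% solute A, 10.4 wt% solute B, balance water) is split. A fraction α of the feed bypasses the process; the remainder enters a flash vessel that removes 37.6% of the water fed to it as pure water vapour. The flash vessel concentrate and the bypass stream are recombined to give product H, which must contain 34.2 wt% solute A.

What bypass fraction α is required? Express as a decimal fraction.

0.286

All 1750×0.286 = 500.5 kg/s of solute A reaches H, so H = 500.5/0.342 = 1463.5 kg/s and vapour = 286.55 kg/s.
The evaporator receives (1−α)·1750 of feed at 0.610 water and removes 0.376 of that water:
0.376×0.610×(1−α)×1750 = 286.55
(1−α) = 286.55/401.38 = 0.7139;  α = 0.2861.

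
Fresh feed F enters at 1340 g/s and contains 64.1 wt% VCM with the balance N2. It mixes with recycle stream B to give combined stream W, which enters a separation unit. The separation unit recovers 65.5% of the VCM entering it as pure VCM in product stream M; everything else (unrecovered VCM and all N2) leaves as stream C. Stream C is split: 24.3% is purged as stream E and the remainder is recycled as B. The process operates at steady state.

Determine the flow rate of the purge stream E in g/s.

N2 enters only via F and leaves only via the purge: 1340×0.359 = 0.243×(N2 in C), and the separation unit passes all N2, so N2 in W = N2 in C = 1979.7 g/s.
VCM in W: m_A = 1340×0.641 + (1−0.243)·(1−0.655)·m_A, so m_A = 858.94/0.7388 = 1162.6 g/s.
C = (1−0.655)×1162.6 + 1979.7 = 2380.8 g/s.
Purge E = 0.243×2380.8 = 578.52 g/s.

578.5 g/s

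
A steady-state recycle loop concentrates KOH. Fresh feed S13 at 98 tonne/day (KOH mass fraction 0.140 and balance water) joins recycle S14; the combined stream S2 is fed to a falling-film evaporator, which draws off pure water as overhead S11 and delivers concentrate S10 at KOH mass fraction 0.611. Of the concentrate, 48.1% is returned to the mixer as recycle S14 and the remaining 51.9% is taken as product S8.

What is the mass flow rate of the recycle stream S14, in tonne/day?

Overall KOH balance (none leaves overhead): KOH in fresh feed = KOH in product, i.e. 98×0.140 = (1−0.481)·S10·0.611.
S10 = 13.72/(0.611×0.519) = 43.266 tonne/day.
Recycle S14 = 0.481×43.266 = 20.811 tonne/day.

20.81 tonne/day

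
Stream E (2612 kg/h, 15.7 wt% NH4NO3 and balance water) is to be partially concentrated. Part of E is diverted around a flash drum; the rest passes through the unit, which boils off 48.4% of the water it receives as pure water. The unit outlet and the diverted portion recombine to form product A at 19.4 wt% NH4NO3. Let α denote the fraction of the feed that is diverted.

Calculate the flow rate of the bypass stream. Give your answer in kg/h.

1391 kg/h

All 2612×0.157 = 410.08 kg/h of NH4NO3 reaches A, so A = 410.08/0.194 = 2113.8 kg/h and vapour = 498.16 kg/h.
The evaporator receives (1−α)·2612 of feed at 0.843 water and removes 0.484 of that water:
0.484×0.843×(1−α)×2612 = 498.16
(1−α) = 498.16/1065.7 = 0.4674;  α = 0.5326.
Bypass flow = 0.5326×2612 = 1391 kg/h.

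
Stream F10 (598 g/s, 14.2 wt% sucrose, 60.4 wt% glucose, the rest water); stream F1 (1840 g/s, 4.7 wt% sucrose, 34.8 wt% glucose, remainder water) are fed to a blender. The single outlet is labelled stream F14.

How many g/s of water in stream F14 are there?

1265 g/s

water out = water in = 598×0.254 + 1840×0.605 = 1265.1 g/s.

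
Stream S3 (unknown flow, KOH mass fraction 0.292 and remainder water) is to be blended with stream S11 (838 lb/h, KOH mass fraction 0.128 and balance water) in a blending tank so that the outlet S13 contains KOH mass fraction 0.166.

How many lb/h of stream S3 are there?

Let S3 be the unknown flow. Total out = 838 + S3.
KOH balance: 107.26 + 0.292·S3 = 0.166·(838 + S3)
(0.292 − 0.166)·S3 = 0.166×838 − 107.26 = 31.844
S3 = 31.844 / 0.126 = 252.73 lb/h

252.7 lb/h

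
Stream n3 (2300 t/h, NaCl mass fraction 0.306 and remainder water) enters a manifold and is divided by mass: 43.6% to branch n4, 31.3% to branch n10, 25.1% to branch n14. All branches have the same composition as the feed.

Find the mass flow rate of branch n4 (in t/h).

1003 t/h

Branch n4 flow = 0.436×2300 = 1002.8 t/h.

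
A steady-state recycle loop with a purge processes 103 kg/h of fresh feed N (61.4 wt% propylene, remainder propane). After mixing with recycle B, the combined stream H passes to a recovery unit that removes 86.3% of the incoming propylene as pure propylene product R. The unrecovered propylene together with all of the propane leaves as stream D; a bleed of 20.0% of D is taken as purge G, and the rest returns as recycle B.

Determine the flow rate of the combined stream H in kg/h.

269.8 kg/h

propane enters only via N and leaves only via the purge: 103×0.386 = 0.200×(propane in D), and the recovery unit passes all propane, so propane in H = propane in D = 198.79 kg/h.
propylene in H: m_A = 103×0.614 + (1−0.200)·(1−0.863)·m_A, so m_A = 63.242/0.8904 = 71.027 kg/h.
H = 71.027 + 198.79 = 269.82 kg/h.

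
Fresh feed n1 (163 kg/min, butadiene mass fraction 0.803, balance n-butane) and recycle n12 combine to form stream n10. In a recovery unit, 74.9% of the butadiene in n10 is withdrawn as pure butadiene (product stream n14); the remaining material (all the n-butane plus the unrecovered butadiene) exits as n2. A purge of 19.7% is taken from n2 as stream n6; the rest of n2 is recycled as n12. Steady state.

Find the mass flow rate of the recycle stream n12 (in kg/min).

n-butane enters only via n1 and leaves only via the purge: 163×0.197 = 0.197×(n-butane in n2), and the recovery unit passes all n-butane, so n-butane in n10 = n-butane in n2 = 163 kg/min.
butadiene in n10: m_A = 163×0.803 + (1−0.197)·(1−0.749)·m_A, so m_A = 130.89/0.7984 = 163.93 kg/min.
n2 = (1−0.749)×163.93 + 163 = 204.15 kg/min.
Recycle n12 = (1−0.197)×204.15 = 163.93 kg/min.

163.9 kg/min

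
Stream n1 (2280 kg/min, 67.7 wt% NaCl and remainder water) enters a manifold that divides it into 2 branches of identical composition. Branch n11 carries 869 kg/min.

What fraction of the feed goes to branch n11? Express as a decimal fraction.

0.381

Fraction to n11 = 869/2280 = 0.3811.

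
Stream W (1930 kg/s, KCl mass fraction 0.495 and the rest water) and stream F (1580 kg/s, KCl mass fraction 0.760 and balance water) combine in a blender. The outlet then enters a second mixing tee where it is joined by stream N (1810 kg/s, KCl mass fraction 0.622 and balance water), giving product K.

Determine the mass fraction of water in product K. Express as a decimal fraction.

0.383

Overall, product flow = 5320 kg/s.
water in = 1930×0.505 + 1580×0.240 + 1810×0.378 = 2038 kg/s.
water fraction in K = 0.383.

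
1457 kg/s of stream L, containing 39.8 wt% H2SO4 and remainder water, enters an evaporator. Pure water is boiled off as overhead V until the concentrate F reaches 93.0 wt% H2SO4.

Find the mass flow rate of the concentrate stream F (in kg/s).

H2SO4 is conserved: 1457×0.398 = 579.89 kg/s all reports to the concentrate.
Concentrate = 579.89/(target fraction) = 623.53 kg/s.

623.5 kg/s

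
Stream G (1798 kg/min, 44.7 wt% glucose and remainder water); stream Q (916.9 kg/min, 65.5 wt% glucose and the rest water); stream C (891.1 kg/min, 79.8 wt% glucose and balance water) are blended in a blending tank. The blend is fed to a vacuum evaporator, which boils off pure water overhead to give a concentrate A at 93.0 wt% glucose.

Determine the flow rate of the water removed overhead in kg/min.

glucose entering = 1798×0.447 + 916.9×0.655 + 891.1×0.798 = 2115.4 kg/min.
All glucose reports to A, so A = 2115.4/0.930 = 2274.6 kg/min.
Total feed = 3606 kg/min; overhead = 3606 − 2274.6 = 1331.4 kg/min.

1331 kg/min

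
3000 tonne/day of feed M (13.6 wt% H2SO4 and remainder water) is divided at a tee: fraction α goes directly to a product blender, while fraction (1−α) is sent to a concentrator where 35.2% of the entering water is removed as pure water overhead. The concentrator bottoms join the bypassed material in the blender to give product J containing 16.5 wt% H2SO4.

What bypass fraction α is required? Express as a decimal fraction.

0.422

All 3000×0.136 = 408 tonne/day of H2SO4 reaches J, so J = 408/0.165 = 2472.7 tonne/day and vapour = 527.27 tonne/day.
The evaporator receives (1−α)·3000 of feed at 0.864 water and removes 0.352 of that water:
0.352×0.864×(1−α)×3000 = 527.27
(1−α) = 527.27/912.38 = 0.5779;  α = 0.4221.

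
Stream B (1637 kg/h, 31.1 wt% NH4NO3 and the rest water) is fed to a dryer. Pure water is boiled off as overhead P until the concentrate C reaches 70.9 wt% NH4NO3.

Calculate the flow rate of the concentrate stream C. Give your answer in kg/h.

718.1 kg/h

NH4NO3 is conserved: 1637×0.311 = 509.11 kg/h all reports to the concentrate.
Concentrate = 509.11/(target fraction) = 718.06 kg/h.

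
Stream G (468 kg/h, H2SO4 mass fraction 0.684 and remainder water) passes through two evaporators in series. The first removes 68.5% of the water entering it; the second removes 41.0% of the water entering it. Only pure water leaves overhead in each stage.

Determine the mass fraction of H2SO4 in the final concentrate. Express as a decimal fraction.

0.921

water in feed = 468×0.316 = 147.89 kg/h.
After stage 1: water left = (1−0.685)×147.89 = 46.585; stream total = 366.7 kg/h.
After stage 2: water left = (1−0.410)×46.585 = 27.485; final concentrate = 347.6 kg/h.
H2SO4 fraction = 320.11/347.6 = 0.921.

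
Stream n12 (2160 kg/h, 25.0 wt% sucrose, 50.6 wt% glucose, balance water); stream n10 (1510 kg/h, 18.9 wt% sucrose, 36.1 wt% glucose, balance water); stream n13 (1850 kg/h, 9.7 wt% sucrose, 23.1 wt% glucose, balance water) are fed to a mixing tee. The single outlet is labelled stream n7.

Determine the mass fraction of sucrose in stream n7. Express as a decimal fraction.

Total flow out = 2160 + 1510 + 1850 = 5520 kg/h.
sucrose in = 2160×0.250 + 1510×0.189 + 1850×0.097 = 1004.8 kg/h.
sucrose mass fraction in n7 = 1004.8/5520 = 0.182.

0.182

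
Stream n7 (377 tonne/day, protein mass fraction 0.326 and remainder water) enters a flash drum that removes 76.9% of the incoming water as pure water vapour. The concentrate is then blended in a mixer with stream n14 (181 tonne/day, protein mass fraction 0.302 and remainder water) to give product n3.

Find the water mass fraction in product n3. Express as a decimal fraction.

0.510

Vapour removed = 0.769×0.674×377 = 195.4 tonne/day; concentrate = 181.6 tonne/day.
water reaching the mixer = 58.697 (from concentrate) + 181×0.698 = 185.03 tonne/day.
Product flow = 181.6 + 181 = 362.6 tonne/day; water fraction = 0.510.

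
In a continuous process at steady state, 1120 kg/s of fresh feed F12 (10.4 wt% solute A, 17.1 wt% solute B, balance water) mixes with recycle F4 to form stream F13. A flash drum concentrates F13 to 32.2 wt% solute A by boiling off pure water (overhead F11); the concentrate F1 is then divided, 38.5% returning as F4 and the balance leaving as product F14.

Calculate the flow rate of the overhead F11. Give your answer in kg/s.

758.3 kg/s

Overall solute A balance (none leaves overhead): solute A in fresh feed = solute A in product, i.e. 1120×0.104 = (1−0.385)·F1·0.322.
F1 = 116.48/(0.322×0.615) = 588.19 kg/s.
Recycle F4 = 0.385×588.19 = 226.45 kg/s.
Combined feed F13 = 1120 + 226.45 = 1346.5 kg/s.
Overhead F11 = F13 − F1 = 1346.5 − 588.19 = 758.26 kg/s.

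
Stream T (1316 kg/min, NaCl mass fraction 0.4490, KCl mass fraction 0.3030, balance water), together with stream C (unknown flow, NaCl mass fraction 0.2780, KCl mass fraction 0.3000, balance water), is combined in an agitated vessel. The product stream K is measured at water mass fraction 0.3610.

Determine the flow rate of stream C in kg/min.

2438 kg/min

Let C be the unknown flow. Total out = 1316 + C.
water balance: 326.37 + 0.422·C = 0.361·(1316 + C)
(0.422 − 0.361)·C = 0.361×1316 − 326.37 = 148.71
C = 148.71 / 0.061 = 2437.8 kg/min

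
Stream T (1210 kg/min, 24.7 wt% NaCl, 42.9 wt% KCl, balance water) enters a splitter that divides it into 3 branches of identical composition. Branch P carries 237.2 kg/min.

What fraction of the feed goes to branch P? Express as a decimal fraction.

0.196

Fraction to P = 237.2/1210 = 0.1960.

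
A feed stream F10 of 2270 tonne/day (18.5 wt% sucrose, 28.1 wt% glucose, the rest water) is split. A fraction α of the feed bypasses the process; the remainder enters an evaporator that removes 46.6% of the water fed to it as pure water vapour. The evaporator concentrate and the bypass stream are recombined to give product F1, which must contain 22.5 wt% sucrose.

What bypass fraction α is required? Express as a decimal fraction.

0.286

All 2270×0.185 = 419.95 tonne/day of sucrose reaches F1, so F1 = 419.95/0.225 = 1866.4 tonne/day and vapour = 403.56 tonne/day.
The evaporator receives (1−α)·2270 of feed at 0.534 water and removes 0.466 of that water:
0.466×0.534×(1−α)×2270 = 403.56
(1−α) = 403.56/564.88 = 0.7144;  α = 0.2856.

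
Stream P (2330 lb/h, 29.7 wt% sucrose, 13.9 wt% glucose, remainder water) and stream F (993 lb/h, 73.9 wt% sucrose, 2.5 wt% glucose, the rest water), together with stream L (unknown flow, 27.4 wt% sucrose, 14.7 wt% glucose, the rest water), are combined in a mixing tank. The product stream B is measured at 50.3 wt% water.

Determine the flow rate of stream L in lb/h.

1618 lb/h

Let L be the unknown flow. Total out = 3323 + L.
water balance: 1548.5 + 0.579·L = 0.503·(3323 + L)
(0.579 − 0.503)·L = 0.503×3323 − 1548.5 = 123
L = 123 / 0.076 = 1618.4 lb/h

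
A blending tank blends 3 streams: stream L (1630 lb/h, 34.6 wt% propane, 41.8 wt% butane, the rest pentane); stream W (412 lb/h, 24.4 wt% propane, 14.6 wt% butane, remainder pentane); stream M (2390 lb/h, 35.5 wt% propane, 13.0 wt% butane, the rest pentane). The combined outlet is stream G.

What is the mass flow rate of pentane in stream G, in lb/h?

1867 lb/h

pentane out = pentane in = 1630×0.236 + 412×0.610 + 2390×0.515 = 1866.9 lb/h.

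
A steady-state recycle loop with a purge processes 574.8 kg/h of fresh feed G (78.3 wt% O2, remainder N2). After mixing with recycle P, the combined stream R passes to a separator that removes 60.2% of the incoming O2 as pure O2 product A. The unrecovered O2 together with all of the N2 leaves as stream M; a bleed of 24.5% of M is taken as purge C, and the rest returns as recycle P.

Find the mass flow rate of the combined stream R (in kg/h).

1153 kg/h

N2 enters only via G and leaves only via the purge: 574.8×0.217 = 0.245×(N2 in M), and the separator passes all N2, so N2 in R = N2 in M = 509.11 kg/h.
O2 in R: m_A = 574.8×0.783 + (1−0.245)·(1−0.602)·m_A, so m_A = 450.07/0.6995 = 643.41 kg/h.
R = 643.41 + 509.11 = 1152.5 kg/h.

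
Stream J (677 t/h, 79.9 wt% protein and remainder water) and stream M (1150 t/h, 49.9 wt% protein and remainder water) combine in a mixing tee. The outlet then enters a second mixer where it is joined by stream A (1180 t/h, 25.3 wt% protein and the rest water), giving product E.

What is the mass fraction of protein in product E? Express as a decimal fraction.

Overall, product flow = 3007 t/h.
protein in = 677×0.799 + 1150×0.499 + 1180×0.253 = 1413.3 t/h.
protein fraction in E = 0.4700.

0.4700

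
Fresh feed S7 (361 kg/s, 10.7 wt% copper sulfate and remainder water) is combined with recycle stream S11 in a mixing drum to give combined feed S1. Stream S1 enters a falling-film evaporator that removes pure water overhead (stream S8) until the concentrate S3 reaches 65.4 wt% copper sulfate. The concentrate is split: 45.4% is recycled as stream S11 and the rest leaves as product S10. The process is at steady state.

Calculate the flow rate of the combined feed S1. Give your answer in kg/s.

410.1 kg/s

Overall copper sulfate balance (none leaves overhead): copper sulfate in fresh feed = copper sulfate in product, i.e. 361×0.107 = (1−0.454)·S3·0.654.
S3 = 38.627/(0.654×0.546) = 108.17 kg/s.
Recycle S11 = 0.454×108.17 = 49.111 kg/s.
Combined feed S1 = 361 + 49.111 = 410.11 kg/s.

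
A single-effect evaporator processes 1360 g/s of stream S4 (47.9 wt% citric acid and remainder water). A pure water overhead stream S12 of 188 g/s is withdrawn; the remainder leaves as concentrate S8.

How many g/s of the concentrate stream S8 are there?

1172 g/s

Concentrate = 1360 − 188 = 1172 g/s.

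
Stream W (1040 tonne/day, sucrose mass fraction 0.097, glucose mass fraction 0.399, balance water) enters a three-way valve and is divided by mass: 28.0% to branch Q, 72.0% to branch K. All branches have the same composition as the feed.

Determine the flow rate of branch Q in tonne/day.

291.2 tonne/day

Branch Q flow = 0.280×1040 = 291.2 tonne/day.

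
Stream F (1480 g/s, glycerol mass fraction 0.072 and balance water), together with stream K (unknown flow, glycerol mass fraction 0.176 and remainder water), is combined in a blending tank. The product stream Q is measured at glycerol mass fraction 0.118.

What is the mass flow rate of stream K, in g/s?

Let K be the unknown flow. Total out = 1480 + K.
glycerol balance: 106.56 + 0.176·K = 0.118·(1480 + K)
(0.176 − 0.118)·K = 0.118×1480 − 106.56 = 68.08
K = 68.08 / 0.058 = 1173.8 g/s

1174 g/s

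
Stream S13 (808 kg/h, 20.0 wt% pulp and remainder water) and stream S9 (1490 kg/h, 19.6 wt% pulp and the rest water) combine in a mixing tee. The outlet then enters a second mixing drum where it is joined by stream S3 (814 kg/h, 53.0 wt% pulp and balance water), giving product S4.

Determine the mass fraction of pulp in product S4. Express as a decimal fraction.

Overall, product flow = 3112 kg/h.
pulp in = 808×0.200 + 1490×0.196 + 814×0.530 = 885.06 kg/h.
pulp fraction in S4 = 0.284.

0.284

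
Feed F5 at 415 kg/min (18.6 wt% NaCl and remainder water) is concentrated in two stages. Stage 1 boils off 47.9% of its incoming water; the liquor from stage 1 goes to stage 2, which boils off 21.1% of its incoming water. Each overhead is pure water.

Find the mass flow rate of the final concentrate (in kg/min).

216.1 kg/min

water in feed = 415×0.814 = 337.81 kg/min.
After stage 1: water left = (1−0.479)×337.81 = 176; stream total = 253.19 kg/min.
After stage 2: water left = (1−0.211)×176 = 138.86; final concentrate = 216.05 kg/min.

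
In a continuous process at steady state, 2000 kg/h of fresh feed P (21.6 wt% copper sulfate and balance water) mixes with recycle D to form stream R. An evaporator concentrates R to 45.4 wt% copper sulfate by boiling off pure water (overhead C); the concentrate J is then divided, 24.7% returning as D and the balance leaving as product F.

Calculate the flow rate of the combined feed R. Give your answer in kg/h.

Overall copper sulfate balance (none leaves overhead): copper sulfate in fresh feed = copper sulfate in product, i.e. 2000×0.216 = (1−0.247)·J·0.454.
J = 432/(0.454×0.753) = 1263.7 kg/h.
Recycle D = 0.247×1263.7 = 312.13 kg/h.
Combined feed R = 2000 + 312.13 = 2312.1 kg/h.

2312 kg/h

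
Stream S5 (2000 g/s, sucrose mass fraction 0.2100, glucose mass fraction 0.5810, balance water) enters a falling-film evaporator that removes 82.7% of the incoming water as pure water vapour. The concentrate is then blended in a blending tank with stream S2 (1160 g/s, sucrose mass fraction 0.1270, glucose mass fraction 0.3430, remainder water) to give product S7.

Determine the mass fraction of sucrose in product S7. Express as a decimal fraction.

Vapour removed = 0.827×0.209×2000 = 345.69 g/s; concentrate = 1654.3 g/s.
sucrose reaching the mixer = 420 (from concentrate) + 1160×0.127 = 567.32 g/s.
Product flow = 1654.3 + 1160 = 2814.3 g/s; sucrose fraction = 0.2016.

0.2016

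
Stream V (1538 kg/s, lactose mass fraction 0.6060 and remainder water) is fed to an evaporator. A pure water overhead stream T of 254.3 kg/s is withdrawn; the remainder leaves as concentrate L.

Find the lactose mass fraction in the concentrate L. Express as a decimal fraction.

0.7260

lactose is not removed: 1538×0.606 = 932.03 kg/s of lactose enters L.
Concentrate = 1538 − 254.3 = 1283.7 kg/s.
Mass fraction = 932.03/1283.7 = 0.7260.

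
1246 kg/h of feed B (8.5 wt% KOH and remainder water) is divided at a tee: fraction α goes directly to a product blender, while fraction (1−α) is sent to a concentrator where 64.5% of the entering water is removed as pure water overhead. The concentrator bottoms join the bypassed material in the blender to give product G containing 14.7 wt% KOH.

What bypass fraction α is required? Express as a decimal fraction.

All 1246×0.085 = 105.91 kg/h of KOH reaches G, so G = 105.91/0.147 = 720.48 kg/h and vapour = 525.52 kg/h.
The evaporator receives (1−α)·1246 of feed at 0.915 water and removes 0.645 of that water:
0.645×0.915×(1−α)×1246 = 525.52
(1−α) = 525.52/735.36 = 0.7147;  α = 0.2853.

0.285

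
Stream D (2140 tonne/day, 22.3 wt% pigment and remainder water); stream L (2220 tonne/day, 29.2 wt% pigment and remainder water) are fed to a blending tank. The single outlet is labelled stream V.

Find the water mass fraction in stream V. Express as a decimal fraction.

Total flow out = 2140 + 2220 = 4360 tonne/day.
water in = 2140×0.777 + 2220×0.708 = 3234.5 tonne/day.
water mass fraction in V = 3234.5/4360 = 0.742.

0.742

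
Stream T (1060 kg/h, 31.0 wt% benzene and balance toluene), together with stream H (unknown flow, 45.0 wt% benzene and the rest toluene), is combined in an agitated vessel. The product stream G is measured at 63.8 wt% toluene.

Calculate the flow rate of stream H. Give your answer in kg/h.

626.4 kg/h

Let H be the unknown flow. Total out = 1060 + H.
toluene balance: 731.4 + 0.550·H = 0.638·(1060 + H)
(0.550 − 0.638)·H = 0.638×1060 − 731.4 = -55.12
H = -55.12 / -0.088 = 626.36 kg/h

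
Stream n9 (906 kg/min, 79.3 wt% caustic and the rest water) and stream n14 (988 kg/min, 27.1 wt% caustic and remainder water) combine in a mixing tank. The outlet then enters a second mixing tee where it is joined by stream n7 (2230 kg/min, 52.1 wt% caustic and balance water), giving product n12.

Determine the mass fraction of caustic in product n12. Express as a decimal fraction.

0.521

Overall, product flow = 4124 kg/min.
caustic in = 906×0.793 + 988×0.271 + 2230×0.521 = 2148 kg/min.
caustic fraction in n12 = 0.521.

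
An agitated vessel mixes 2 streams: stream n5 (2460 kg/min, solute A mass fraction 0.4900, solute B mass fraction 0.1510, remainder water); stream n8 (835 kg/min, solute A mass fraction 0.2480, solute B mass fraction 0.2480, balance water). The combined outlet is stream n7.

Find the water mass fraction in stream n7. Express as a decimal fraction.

0.3957

Total flow out = 2460 + 835 = 3295 kg/min.
water in = 2460×0.359 + 835×0.504 = 1304 kg/min.
water mass fraction in n7 = 1304/3295 = 0.3957.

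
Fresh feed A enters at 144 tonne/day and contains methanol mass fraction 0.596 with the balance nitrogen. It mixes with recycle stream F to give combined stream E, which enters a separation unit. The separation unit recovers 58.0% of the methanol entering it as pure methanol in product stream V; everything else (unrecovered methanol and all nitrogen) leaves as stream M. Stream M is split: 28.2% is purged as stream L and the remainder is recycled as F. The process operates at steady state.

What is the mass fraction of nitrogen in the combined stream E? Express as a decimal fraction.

nitrogen enters only via A and leaves only via the purge: 144×0.404 = 0.282×(nitrogen in M), and the separation unit passes all nitrogen, so nitrogen in E = nitrogen in M = 206.3 tonne/day.
methanol in E: m_A = 144×0.596 + (1−0.282)·(1−0.580)·m_A, so m_A = 85.824/0.6984 = 122.88 tonne/day.
E = 122.88 + 206.3 = 329.18 tonne/day.
nitrogen fraction in E = 206.3/329.18 = 0.627.

0.627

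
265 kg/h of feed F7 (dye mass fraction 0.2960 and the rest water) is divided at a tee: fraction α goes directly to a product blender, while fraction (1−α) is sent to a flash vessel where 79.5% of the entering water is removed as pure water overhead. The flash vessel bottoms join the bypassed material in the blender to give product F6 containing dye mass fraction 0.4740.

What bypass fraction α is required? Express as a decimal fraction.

All 265×0.296 = 78.44 kg/h of dye reaches F6, so F6 = 78.44/0.474 = 165.49 kg/h and vapour = 99.515 kg/h.
The evaporator receives (1−α)·265 of feed at 0.704 water and removes 0.795 of that water:
0.795×0.704×(1−α)×265 = 99.515
(1−α) = 99.515/148.32 = 0.6710;  α = 0.3290.

0.329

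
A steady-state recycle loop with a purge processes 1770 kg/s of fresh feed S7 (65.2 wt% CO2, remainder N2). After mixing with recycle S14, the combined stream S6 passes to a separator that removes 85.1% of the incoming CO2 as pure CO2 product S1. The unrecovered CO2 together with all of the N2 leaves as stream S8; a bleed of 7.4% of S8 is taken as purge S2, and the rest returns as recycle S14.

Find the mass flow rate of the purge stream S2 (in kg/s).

630.7 kg/s

N2 enters only via S7 and leaves only via the purge: 1770×0.348 = 0.074×(N2 in S8), and the separator passes all N2, so N2 in S6 = N2 in S8 = 8323.8 kg/s.
CO2 in S6: m_A = 1770×0.652 + (1−0.074)·(1−0.851)·m_A, so m_A = 1154/0.8620 = 1338.8 kg/s.
S8 = (1−0.851)×1338.8 + 8323.8 = 8523.3 kg/s.
Purge S2 = 0.074×8523.3 = 630.72 kg/s.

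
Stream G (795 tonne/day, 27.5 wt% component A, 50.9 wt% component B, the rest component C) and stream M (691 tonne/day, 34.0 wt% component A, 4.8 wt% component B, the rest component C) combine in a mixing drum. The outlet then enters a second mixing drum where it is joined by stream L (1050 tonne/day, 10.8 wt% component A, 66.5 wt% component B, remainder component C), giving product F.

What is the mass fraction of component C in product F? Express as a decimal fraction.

0.328

Overall, product flow = 2536 tonne/day.
component C in = 795×0.216 + 691×0.612 + 1050×0.227 = 832.96 tonne/day.
component C fraction in F = 0.328.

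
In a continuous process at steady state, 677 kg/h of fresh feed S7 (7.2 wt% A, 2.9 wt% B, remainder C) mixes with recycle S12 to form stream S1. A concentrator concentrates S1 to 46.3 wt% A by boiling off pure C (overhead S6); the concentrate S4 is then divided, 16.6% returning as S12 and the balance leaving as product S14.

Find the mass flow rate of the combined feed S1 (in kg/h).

698 kg/h

Overall A balance (none leaves overhead): A in fresh feed = A in product, i.e. 677×0.072 = (1−0.166)·S4·0.463.
S4 = 48.744/(0.463×0.834) = 126.23 kg/h.
Recycle S12 = 0.166×126.23 = 20.955 kg/h.
Combined feed S1 = 677 + 20.955 = 697.95 kg/h.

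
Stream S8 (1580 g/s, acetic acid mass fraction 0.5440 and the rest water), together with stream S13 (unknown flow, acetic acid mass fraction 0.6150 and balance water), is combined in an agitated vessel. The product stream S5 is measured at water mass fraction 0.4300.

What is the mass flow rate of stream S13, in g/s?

912.9 g/s

Let S13 be the unknown flow. Total out = 1580 + S13.
water balance: 720.48 + 0.385·S13 = 0.430·(1580 + S13)
(0.385 − 0.430)·S13 = 0.430×1580 − 720.48 = -41.08
S13 = -41.08 / -0.045 = 912.89 g/s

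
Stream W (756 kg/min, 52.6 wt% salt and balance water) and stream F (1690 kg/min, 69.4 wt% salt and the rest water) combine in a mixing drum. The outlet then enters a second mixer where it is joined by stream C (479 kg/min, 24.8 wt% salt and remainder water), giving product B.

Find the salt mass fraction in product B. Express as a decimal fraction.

Overall, product flow = 2925 kg/min.
salt in = 756×0.526 + 1690×0.694 + 479×0.248 = 1689.3 kg/min.
salt fraction in B = 0.578.

0.578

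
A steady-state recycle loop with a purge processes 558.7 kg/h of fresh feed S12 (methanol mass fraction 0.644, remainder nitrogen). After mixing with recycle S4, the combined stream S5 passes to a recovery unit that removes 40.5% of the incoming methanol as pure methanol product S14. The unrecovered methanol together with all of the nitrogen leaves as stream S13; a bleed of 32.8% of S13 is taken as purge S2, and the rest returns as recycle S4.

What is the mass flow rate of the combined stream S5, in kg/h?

nitrogen enters only via S12 and leaves only via the purge: 558.7×0.356 = 0.328×(nitrogen in S13), and the recovery unit passes all nitrogen, so nitrogen in S5 = nitrogen in S13 = 606.39 kg/h.
methanol in S5: m_A = 558.7×0.644 + (1−0.328)·(1−0.405)·m_A, so m_A = 359.8/0.6002 = 599.51 kg/h.
S5 = 599.51 + 606.39 = 1205.9 kg/h.

1206 kg/h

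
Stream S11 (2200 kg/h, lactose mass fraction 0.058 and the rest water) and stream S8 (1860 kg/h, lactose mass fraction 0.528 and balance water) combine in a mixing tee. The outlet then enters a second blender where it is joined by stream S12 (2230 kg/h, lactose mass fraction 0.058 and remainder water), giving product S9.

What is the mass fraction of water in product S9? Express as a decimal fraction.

Overall, product flow = 6290 kg/h.
water in = 2200×0.942 + 1860×0.472 + 2230×0.942 = 5051 kg/h.
water fraction in S9 = 0.803.

0.803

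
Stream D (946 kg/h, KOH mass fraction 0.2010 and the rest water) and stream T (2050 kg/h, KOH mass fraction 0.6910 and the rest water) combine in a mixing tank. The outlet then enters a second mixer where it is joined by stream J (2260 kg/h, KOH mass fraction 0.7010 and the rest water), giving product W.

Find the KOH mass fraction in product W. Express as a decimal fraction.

0.6071

Overall, product flow = 5256 kg/h.
KOH in = 946×0.201 + 2050×0.691 + 2260×0.701 = 3191 kg/h.
KOH fraction in W = 0.6071.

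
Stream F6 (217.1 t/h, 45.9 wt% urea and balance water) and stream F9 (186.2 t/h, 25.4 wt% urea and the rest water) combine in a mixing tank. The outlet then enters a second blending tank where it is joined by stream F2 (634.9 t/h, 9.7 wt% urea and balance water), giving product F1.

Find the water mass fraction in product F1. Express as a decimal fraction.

Overall, product flow = 1038.2 t/h.
water in = 217.1×0.541 + 186.2×0.746 + 634.9×0.903 = 829.67 t/h.
water fraction in F1 = 0.799.

0.799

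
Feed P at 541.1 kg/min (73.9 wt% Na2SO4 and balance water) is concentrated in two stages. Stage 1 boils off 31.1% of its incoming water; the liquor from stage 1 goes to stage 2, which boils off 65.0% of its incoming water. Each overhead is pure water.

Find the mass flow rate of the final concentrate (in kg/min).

water in feed = 541.1×0.261 = 141.23 kg/min.
After stage 1: water left = (1−0.311)×141.23 = 97.305; stream total = 497.18 kg/min.
After stage 2: water left = (1−0.650)×97.305 = 34.057; final concentrate = 433.93 kg/min.

433.9 kg/min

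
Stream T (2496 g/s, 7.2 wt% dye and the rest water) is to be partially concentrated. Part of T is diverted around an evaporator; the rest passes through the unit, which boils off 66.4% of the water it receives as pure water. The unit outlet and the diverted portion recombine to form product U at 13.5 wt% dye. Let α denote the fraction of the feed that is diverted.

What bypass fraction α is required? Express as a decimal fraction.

All 2496×0.072 = 179.71 g/s of dye reaches U, so U = 179.71/0.135 = 1331.2 g/s and vapour = 1164.8 g/s.
The evaporator receives (1−α)·2496 of feed at 0.928 water and removes 0.664 of that water:
0.664×0.928×(1−α)×2496 = 1164.8
(1−α) = 1164.8/1538 = 0.7573;  α = 0.2427.

0.243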